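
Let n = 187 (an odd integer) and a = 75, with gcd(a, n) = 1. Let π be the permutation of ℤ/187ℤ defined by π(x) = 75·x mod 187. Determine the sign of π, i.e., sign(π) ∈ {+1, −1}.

-1

Start at x=179: 179 → 148 → 67 → 163 → 70 → 14 → 115 → … (one orbit).
6 cycles of lengths [80, 80, 16, 5, 5, 1].
sign(π) = (−1)^{n − #cycles} = (−1)^{187−6} = (−1)^181 = -1.
(75|187)_J = -1 (Zolotarev's lemma cross-check).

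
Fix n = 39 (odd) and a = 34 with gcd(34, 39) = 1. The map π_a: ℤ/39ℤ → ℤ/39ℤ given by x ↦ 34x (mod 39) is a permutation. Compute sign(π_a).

-1

Orbit of 1 under x↦34x: [1, 34, 25, 31]… (length divides ord_39(34)).
12 cycles of lengths [4, 4, 4, 4, 4, 4, 4, 4, 4, 1, 1, 1].
Σ(ℓ_i−1) = 39−12 = 27; sign = (−1)^27 = -1.
Check: (34/39) = -1 by Zolotarev.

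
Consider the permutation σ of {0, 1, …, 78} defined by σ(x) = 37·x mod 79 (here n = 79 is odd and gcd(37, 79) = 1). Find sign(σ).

-1

Start at x=59: 59 → 50 → 33 → 36 → 68 → 67 → 30 → … (one orbit).
2 cycles of lengths [78, 1].
With 2 cycles on 79 points, sign = (−1)^{79−2} = -1.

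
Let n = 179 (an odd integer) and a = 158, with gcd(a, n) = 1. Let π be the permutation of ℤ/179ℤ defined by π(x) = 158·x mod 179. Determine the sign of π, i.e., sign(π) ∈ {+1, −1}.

Trace 124: π^k(124) = [124, 81, 89, 100, 48, 66, 46] for k=0..6.
3 cycles of lengths [89, 89, 1].
sign(π) = (−1)^{n − #cycles} = (−1)^{179−3} = (−1)^176 = +1.
(158|179)_J = +1 (Zolotarev's lemma cross-check).

+1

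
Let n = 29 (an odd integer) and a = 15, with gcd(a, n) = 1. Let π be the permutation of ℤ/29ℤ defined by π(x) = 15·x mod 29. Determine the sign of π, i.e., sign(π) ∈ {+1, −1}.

-1

Trace 17: π^k(17) = [17, 23, 26, 13, 21, 25, 27] for k=0..6.
2 cycles of lengths [28, 1].
29 − 2 = 27 transpositions; sign(π) = (−1)^27 = -1.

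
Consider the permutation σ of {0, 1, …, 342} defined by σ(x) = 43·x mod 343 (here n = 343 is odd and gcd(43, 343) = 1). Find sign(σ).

Trace 225: π^k(225) = [225, 71, 309, 253, 246, 288, 36] for k=0..6.
Cycle type of π: 49×6 + 7×6 + 1×7; total 19 cycles.
343 − 19 = 324 transpositions; sign(π) = (−1)^324 = +1.
(43|343)_J = +1 (Zolotarev's lemma cross-check).

+1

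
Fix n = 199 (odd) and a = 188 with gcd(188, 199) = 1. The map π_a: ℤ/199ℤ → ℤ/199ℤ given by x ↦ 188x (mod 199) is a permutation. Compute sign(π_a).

+1

Orbit of 139 under x↦188x: [139, 63, 103, 61, 125, 18, 1]… (length divides ord_199(188)).
19 cycles of lengths [11, 11, 11, 11, 11, 11, 11, 11, 11, 11, 11, 11, 11, 11, 11, 11, 11, 11, 1].
With 19 cycles on 199 points, sign = (−1)^{199−19} = +1.
Zolotarev: (188|199) = +1, matching the cycle-count sign.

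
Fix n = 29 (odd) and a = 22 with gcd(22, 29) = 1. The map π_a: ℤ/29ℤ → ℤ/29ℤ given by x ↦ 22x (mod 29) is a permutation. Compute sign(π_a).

Orbit of 16 under x↦22x: [16, 4, 1, 22, 20, 5, 23]… (length divides ord_29(22)).
Cycle lengths of π_22 on ℤ/29ℤ: [14, 14, 1]; 3 cycles in total.
With 3 cycles on 29 points, sign = (−1)^{29−3} = +1.

+1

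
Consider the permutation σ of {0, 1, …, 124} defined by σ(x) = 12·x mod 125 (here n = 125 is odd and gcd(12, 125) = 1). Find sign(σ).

-1

Start at x=53: 53 → 11 → 7 → 84 → 8 → 96 → 27 → … (one orbit).
Decompose π into cycles: lengths [100, 20, 4, 1] (4 cycles, including the fixed point 0).
4 cycles on 125: each ℓ→(−1)^(ℓ−1), product (−1)^121 = -1.
The Jacobi symbol (12|125) = -1 (Zolotarev) agrees.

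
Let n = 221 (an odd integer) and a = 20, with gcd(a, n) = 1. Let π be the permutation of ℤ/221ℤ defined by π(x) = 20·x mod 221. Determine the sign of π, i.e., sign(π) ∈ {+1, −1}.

Start at x=25: 25 → 58 → 55 → 216 → 121 → 210 → 1 → … (one orbit).
Cycle type of π: 48×4 + 16 + 12 + 1; total 7 cycles.
n − c = 221 − 7 = 214; sign = (−1)^214 = +1.

+1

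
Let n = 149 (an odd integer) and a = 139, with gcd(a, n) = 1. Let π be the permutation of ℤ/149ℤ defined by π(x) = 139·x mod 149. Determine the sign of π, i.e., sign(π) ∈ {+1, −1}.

-1

Orbit of 14 under x↦139x: [14, 9, 59, 6, 89, 4, 109]… (length divides ord_149(139)).
Decompose π into cycles: lengths [148, 1] (2 cycles, including the fixed point 0).
sign(π) = (−1)^{n − #cycles} = (−1)^{149−2} = (−1)^147 = -1.
The Jacobi symbol (139|149) = -1 (Zolotarev) agrees.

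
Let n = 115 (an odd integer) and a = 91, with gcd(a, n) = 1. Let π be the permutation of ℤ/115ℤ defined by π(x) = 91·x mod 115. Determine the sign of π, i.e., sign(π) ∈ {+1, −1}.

-1

Orbit of 1 under x↦91x: [1, 91]… (length divides ord_115(91)).
The orbit structure of x ↦ 91x mod 115: 60 orbits of sizes [2, 2, 2, 2, 2, 2, 2, 2, 2, 2, 2, 2, 2, 2, 2, 2, 2, 2, 2, 2, 2, 2, 2, 2, 2, 2, 2, 2, 2, 2, 2, 2, 2, 2, 2, 2, 2, 2, 2, 2, 2, 2, 2, 2, 2, 2, 2, 2, 2, 2, 2, 2, 2, 2, 2, 1, 1, 1, 1, 1].
With 60 cycles on 115 points, sign = (−1)^{115−60} = -1.
Zolotarev: (91|115) = -1, matching the cycle-count sign.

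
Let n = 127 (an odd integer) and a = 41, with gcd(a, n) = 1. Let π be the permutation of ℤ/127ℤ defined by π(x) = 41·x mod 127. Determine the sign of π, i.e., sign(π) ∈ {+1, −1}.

Start at x=16: 16 → 21 → 99 → 122 → 49 → 104 → 73 → … (one orbit).
Cycle type of π: 63×2 + 1; total 3 cycles.
Σ(ℓ_i−1) = 127−3 = 124; sign = (−1)^124 = +1.
Via Zolotarev, sign(π_{41}) = (41|127) = +1.

+1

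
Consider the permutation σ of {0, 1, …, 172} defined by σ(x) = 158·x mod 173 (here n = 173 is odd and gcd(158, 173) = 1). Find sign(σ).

Orbit of 148 under x↦158x: [148, 29, 84, 124, 43, 47, 160]… (length divides ord_173(158)).
Cycle lengths of π_158 on ℤ/173ℤ: [43, 43, 43, 43, 1]; 5 cycles in total.
With 5 cycles on 173 points, sign = (−1)^{173−5} = +1.
(158|173)_J = +1 (Zolotarev's lemma cross-check).

+1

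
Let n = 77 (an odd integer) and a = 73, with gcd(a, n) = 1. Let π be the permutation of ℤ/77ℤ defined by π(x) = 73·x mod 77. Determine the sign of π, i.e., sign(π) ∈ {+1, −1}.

Orbit of 6 under x↦73x: [6, 53, 19, 1, 73, 16, 13]… (length divides ord_77(73)).
Cycle type of π: 30×2 + 10 + 6 + 1; total 5 cycles.
With 5 cycles on 77 points, sign = (−1)^{77−5} = +1.
Via Zolotarev, sign(π_{73}) = (73|77) = +1.

+1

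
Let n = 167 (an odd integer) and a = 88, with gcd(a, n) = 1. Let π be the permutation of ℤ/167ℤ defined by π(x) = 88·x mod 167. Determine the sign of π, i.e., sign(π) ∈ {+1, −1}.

Trace 107: π^k(107) = [107, 64, 121, 127, 154, 25, 29] for k=0..6.
3 cycles of lengths [83, 83, 1].
With 3 cycles on 167 points, sign = (−1)^{167−3} = +1.
Check: (88/167) = +1 by Zolotarev.

+1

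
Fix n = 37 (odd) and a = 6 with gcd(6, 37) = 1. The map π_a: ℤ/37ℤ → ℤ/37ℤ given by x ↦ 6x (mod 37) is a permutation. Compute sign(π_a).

-1

Trace 31: π^k(31) = [31, 1, 6, 36] for k=0..3.
The orbit structure of x ↦ 6x mod 37: 10 orbits of sizes [4, 4, 4, 4, 4, 4, 4, 4, 4, 1].
Σ(ℓ_i−1) = 37−10 = 27; sign = (−1)^27 = -1.
(6|37)_J = -1 (Zolotarev's lemma cross-check).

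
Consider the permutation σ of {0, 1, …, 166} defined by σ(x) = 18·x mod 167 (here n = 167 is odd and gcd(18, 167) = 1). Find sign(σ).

+1

Start at x=76: 76 → 32 → 75 → 14 → 85 → 27 → 152 → … (one orbit).
The orbit structure of x ↦ 18x mod 167: 3 orbits of sizes [83, 83, 1].
With 3 cycles on 167 points, sign = (−1)^{167−3} = +1.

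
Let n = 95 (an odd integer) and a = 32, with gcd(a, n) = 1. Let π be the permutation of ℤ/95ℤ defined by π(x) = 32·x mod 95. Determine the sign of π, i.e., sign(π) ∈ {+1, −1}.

Orbit of 27 under x↦32x: [27, 9, 3, 1, 32, 74, 88]… (length divides ord_95(32)).
5 cycles of lengths [36, 36, 18, 4, 1].
n − c = 95 − 5 = 90; sign = (−1)^90 = +1.

+1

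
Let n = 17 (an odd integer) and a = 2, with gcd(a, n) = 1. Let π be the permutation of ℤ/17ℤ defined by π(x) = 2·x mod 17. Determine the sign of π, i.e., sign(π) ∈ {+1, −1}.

Orbit of 15 under x↦2x: [15, 13, 9, 1, 2, 4, 8]… (length divides ord_17(2)).
π_2 has 3 disjoint cycles with lengths [8, 8, 1] on {0,…,16}.
Σ(ℓ_i−1) = 17−3 = 14; sign = (−1)^14 = +1.

+1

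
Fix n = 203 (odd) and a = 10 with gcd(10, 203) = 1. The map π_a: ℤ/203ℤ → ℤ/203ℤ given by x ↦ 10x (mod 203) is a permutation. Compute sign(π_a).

Orbit of 48 under x↦10x: [48, 74, 131, 92, 108, 65, 41]… (length divides ord_203(10)).
Cycle lengths of π_10 on ℤ/203ℤ: [84, 84, 28, 6, 1]; 5 cycles in total.
Σ(ℓ_i−1) = 203−5 = 198; sign = (−1)^198 = +1.

+1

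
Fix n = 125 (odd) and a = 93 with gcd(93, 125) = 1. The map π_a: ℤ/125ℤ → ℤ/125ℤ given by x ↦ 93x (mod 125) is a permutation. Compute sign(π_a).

Trace 99: π^k(99) = [99, 82, 1, 93, 24, 107, 76] for k=0..6.
The orbit structure of x ↦ 93x mod 125: 12 orbits of sizes [20, 20, 20, 20, 20, 4, 4, 4, 4, 4, 4, 1].
n − c = 125 − 12 = 113; sign = (−1)^113 = -1.
The Jacobi symbol (93|125) = -1 (Zolotarev) agrees.

-1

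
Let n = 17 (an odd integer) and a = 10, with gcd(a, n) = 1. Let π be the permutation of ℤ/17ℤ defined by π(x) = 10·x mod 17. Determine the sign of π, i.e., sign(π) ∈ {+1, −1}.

-1

Orbit of 10 under x↦10x: [10, 15, 14, 4, 6, 9, 5]… (length divides ord_17(10)).
Cycle type of π: 16 + 1; total 2 cycles.
17 − 2 = 15 transpositions; sign(π) = (−1)^15 = -1.
(10|17)_J = -1 (Zolotarev's lemma cross-check).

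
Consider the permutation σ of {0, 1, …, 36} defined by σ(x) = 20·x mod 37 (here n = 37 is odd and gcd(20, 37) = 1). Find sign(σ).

Start at x=23: 23 → 16 → 24 → 36 → 17 → 7 → 29 → … (one orbit).
Cycle lengths of π_20 on ℤ/37ℤ: [36, 1]; 2 cycles in total.
2 cycles on 37: each ℓ→(−1)^(ℓ−1), product (−1)^35 = -1.
The Jacobi symbol (20|37) = -1 (Zolotarev) agrees.

-1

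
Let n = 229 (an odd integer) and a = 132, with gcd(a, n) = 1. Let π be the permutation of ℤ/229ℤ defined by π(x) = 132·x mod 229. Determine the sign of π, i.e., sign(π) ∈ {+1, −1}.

Trace 165: π^k(165) = [165, 25, 94, 42, 48, 153, 44] for k=0..6.
5 cycles of lengths [57, 57, 57, 57, 1].
With 5 cycles on 229 points, sign = (−1)^{229−5} = +1.

+1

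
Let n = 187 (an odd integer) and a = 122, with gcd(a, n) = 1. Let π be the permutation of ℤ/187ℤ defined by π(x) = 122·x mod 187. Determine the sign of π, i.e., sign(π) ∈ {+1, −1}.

Orbit of 100 under x↦122x: [100, 45, 67, 133, 144, 177, 89]… (length divides ord_187(122)).
22 cycles of lengths [16, 16, 16, 16, 16, 16, 16, 16, 16, 16, 16, 1, 1, 1, 1, 1, 1, 1, 1, 1, 1, 1].
sign(π) = (−1)^{n − #cycles} = (−1)^{187−22} = (−1)^165 = -1.

-1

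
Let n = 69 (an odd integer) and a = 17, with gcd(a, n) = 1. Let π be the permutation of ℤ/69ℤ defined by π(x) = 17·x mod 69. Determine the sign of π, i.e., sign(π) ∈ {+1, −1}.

+1

Orbit of 16 under x↦17x: [16, 65, 1, 17, 13, 14, 31]… (length divides ord_69(17)).
The orbit structure of x ↦ 17x mod 69: 5 orbits of sizes [22, 22, 22, 2, 1].
5 cycles on 69: each ℓ→(−1)^(ℓ−1), product (−1)^64 = +1.
The Jacobi symbol (17|69) = +1 (Zolotarev) agrees.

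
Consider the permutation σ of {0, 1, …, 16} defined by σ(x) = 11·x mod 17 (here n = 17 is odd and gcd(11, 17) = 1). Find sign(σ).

Trace 13: π^k(13) = [13, 7, 9, 14, 1, 11, 2] for k=0..6.
The orbit structure of x ↦ 11x mod 17: 2 orbits of sizes [16, 1].
Σ(ℓ_i−1) = 17−2 = 15; sign = (−1)^15 = -1.

-1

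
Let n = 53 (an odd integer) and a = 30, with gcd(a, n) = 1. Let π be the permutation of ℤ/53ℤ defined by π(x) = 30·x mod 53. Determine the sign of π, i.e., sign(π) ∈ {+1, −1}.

-1

Orbit of 1 under x↦30x: [1, 30, 52, 23]… (length divides ord_53(30)).
14 cycles of lengths [4, 4, 4, 4, 4, 4, 4, 4, 4, 4, 4, 4, 4, 1].
53 − 14 = 39 transpositions; sign(π) = (−1)^39 = -1.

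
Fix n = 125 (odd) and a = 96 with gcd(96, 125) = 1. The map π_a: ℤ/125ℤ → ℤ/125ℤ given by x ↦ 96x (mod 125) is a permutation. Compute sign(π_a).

+1

Trace 106: π^k(106) = [106, 51, 21, 16, 36, 81, 26] for k=0..6.
Cycle type of π: 25×4 + 5×4 + 1×5; total 13 cycles.
13 cycles on 125: each ℓ→(−1)^(ℓ−1), product (−1)^112 = +1.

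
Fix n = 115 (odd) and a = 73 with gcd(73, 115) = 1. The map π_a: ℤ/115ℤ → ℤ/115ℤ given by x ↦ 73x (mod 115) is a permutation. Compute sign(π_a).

Trace 16: π^k(16) = [16, 18, 49, 12, 71, 8, 9] for k=0..6.
Cycle type of π: 44×2 + 11×2 + 4 + 1; total 6 cycles.
sign(π) = (−1)^{n − #cycles} = (−1)^{115−6} = (−1)^109 = -1.
(73|115)_J = -1 (Zolotarev's lemma cross-check).

-1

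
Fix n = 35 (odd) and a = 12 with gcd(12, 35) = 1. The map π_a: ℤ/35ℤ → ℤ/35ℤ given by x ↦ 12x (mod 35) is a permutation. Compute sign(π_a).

+1

Start at x=4: 4 → 13 → 16 → 17 → 29 → 33 → 11 → … (one orbit).
The orbit structure of x ↦ 12x mod 35: 5 orbits of sizes [12, 12, 6, 4, 1].
With 5 cycles on 35 points, sign = (−1)^{35−5} = +1.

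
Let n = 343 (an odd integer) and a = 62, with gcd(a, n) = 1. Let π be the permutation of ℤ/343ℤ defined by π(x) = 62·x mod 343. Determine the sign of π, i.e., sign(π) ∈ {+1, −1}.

Start at x=251: 251 → 127 → 328 → 99 → 307 → 169 → 188 → … (one orbit).
Cycle lengths of π_62 on ℤ/343ℤ: [98, 98, 98, 14, 14, 14, 2, 2, 2, 1]; 10 cycles in total.
With 10 cycles on 343 points, sign = (−1)^{343−10} = -1.

-1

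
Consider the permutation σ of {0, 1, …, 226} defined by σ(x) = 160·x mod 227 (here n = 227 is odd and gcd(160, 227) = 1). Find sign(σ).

Trace 53: π^k(53) = [53, 81, 21, 182, 64, 25, 141] for k=0..6.
The orbit structure of x ↦ 160x mod 227: 3 orbits of sizes [113, 113, 1].
With 3 cycles on 227 points, sign = (−1)^{227−3} = +1.
Zolotarev: (160|227) = +1, matching the cycle-count sign.

+1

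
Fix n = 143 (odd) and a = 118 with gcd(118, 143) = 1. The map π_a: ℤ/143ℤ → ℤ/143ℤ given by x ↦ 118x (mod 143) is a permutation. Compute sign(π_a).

-1

Orbit of 105 under x↦118x: [105, 92, 131, 14, 79, 27, 40]… (length divides ord_143(118)).
The orbit structure of x ↦ 118x mod 143: 26 orbits of sizes [10, 10, 10, 10, 10, 10, 10, 10, 10, 10, 10, 10, 10, 1, 1, 1, 1, 1, 1, 1, 1, 1, 1, 1, 1, 1].
sign(π) = (−1)^{n − #cycles} = (−1)^{143−26} = (−1)^117 = -1.
The Jacobi symbol (118|143) = -1 (Zolotarev) agrees.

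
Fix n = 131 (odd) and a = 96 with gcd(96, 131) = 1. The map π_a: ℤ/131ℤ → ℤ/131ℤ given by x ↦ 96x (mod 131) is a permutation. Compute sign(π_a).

-1

Trace 29: π^k(29) = [29, 33, 24, 77, 56, 5, 87] for k=0..6.
Decompose π into cycles: lengths [130, 1] (2 cycles, including the fixed point 0).
sign(π) = (−1)^{n − #cycles} = (−1)^{131−2} = (−1)^129 = -1.
Zolotarev: (96|131) = -1, matching the cycle-count sign.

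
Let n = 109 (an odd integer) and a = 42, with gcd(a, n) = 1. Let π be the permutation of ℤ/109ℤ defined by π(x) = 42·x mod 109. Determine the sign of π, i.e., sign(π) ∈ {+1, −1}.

-1

Orbit of 55 under x↦42x: [55, 21, 10, 93, 91, 7, 76]… (length divides ord_109(42)).
The orbit structure of x ↦ 42x mod 109: 2 orbits of sizes [108, 1].
Σ(ℓ_i−1) = 109−2 = 107; sign = (−1)^107 = -1.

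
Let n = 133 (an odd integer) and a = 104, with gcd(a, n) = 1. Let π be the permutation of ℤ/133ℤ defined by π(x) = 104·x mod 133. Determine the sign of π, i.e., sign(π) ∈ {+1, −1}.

Trace 85: π^k(85) = [85, 62, 64, 6, 92, 125, 99] for k=0..6.
The orbit structure of x ↦ 104x mod 133: 12 orbits of sizes [18, 18, 18, 18, 18, 18, 9, 9, 2, 2, 2, 1].
sign(π) = (−1)^{n − #cycles} = (−1)^{133−12} = (−1)^121 = -1.
(104|133)_J = -1 (Zolotarev's lemma cross-check).

-1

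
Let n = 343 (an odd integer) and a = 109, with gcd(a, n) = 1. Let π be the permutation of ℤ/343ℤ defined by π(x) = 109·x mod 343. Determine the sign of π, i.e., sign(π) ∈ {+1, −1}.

+1

Orbit of 127 under x↦109x: [127, 123, 30, 183, 53, 289, 288]… (length divides ord_343(109)).
7 cycles of lengths [147, 147, 21, 21, 3, 3, 1].
7 cycles on 343: each ℓ→(−1)^(ℓ−1), product (−1)^336 = +1.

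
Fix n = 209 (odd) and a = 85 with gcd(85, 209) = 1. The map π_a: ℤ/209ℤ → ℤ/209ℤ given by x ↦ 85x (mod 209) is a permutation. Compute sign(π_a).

Trace 74: π^k(74) = [74, 20, 28, 81, 197, 25, 35] for k=0..6.
Cycle type of π: 90×2 + 10 + 9×2 + 1; total 6 cycles.
With 6 cycles on 209 points, sign = (−1)^{209−6} = -1.
The Jacobi symbol (85|209) = -1 (Zolotarev) agrees.

-1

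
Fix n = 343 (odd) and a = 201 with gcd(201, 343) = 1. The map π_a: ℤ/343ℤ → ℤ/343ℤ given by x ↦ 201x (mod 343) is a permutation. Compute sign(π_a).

-1

Orbit of 323 under x↦201x: [323, 96, 88, 195, 93, 171, 71]… (length divides ord_343(201)).
4 cycles of lengths [294, 42, 6, 1].
343 − 4 = 339 transpositions; sign(π) = (−1)^339 = -1.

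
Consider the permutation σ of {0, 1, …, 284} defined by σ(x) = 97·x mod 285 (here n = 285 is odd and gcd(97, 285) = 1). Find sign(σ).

+1

Orbit of 256 under x↦97x: [256, 37, 169, 148, 106, 22, 139]… (length divides ord_285(97)).
Cycle type of π: 36×6 + 18×3 + 4×3 + 1×3; total 15 cycles.
Σ(ℓ_i−1) = 285−15 = 270; sign = (−1)^270 = +1.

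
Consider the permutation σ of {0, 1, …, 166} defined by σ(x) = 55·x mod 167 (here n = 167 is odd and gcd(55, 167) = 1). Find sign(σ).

Orbit of 110 under x↦55x: [110, 38, 86, 54, 131, 24, 151]… (length divides ord_167(55)).
The orbit structure of x ↦ 55x mod 167: 2 orbits of sizes [166, 1].
sign(π) = (−1)^{n − #cycles} = (−1)^{167−2} = (−1)^165 = -1.

-1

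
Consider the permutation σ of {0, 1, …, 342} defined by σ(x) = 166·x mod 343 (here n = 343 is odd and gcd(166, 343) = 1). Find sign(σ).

-1

Trace 79: π^k(79) = [79, 80, 246, 19, 67, 146, 226] for k=0..6.
Cycle type of π: 42×7 + 6×8 + 1; total 16 cycles.
sign(π) = (−1)^{n − #cycles} = (−1)^{343−16} = (−1)^327 = -1.
Via Zolotarev, sign(π_{166}) = (166|343) = -1.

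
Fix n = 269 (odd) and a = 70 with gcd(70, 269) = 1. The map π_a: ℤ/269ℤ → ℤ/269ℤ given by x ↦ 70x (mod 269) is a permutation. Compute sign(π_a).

+1

Start at x=93: 93 → 54 → 14 → 173 → 5 → 81 → 21 → … (one orbit).
Cycle lengths of π_70 on ℤ/269ℤ: [67, 67, 67, 67, 1]; 5 cycles in total.
n − c = 269 − 5 = 264; sign = (−1)^264 = +1.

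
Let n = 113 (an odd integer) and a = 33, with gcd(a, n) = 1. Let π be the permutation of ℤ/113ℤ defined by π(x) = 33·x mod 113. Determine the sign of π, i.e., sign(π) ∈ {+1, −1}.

Start at x=19: 19 → 62 → 12 → 57 → 73 → 36 → 58 → … (one orbit).
The orbit structure of x ↦ 33x mod 113: 2 orbits of sizes [112, 1].
sign(π) = (−1)^{n − #cycles} = (−1)^{113−2} = (−1)^111 = -1.

-1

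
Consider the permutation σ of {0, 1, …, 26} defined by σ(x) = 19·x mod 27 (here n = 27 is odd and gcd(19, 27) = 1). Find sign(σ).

Start at x=10: 10 → 1 → 19 → 10 (one orbit).
Cycle lengths of π_19 on ℤ/27ℤ: [3, 3, 3, 3, 3, 3, 1, 1, 1, 1, 1, 1, 1, 1, 1]; 15 cycles in total.
15 cycles on 27: each ℓ→(−1)^(ℓ−1), product (−1)^12 = +1.
The Jacobi symbol (19|27) = +1 (Zolotarev) agrees.

+1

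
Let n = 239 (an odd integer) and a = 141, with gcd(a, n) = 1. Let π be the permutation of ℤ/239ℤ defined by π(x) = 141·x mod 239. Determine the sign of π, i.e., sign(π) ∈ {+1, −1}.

Start at x=24: 24 → 38 → 100 → 238 → 98 → 195 → 10 → … (one orbit).
Cycle lengths of π_141 on ℤ/239ℤ: [14, 14, 14, 14, 14, 14, 14, 14, 14, 14, 14, 14, 14, 14, 14, 14, 14, 1]; 18 cycles in total.
239 − 18 = 221 transpositions; sign(π) = (−1)^221 = -1.
The Jacobi symbol (141|239) = -1 (Zolotarev) agrees.

-1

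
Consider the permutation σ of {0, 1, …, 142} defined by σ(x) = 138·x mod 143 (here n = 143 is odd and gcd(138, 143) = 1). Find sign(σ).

+1

Trace 1: π^k(1) = [1, 138, 25, 18, 53, 21, 38] for k=0..6.
π_138 has 11 disjoint cycles with lengths [20, 20, 20, 20, 20, 20, 10, 4, 4, 4, 1] on {0,…,142}.
With 11 cycles on 143 points, sign = (−1)^{143−11} = +1.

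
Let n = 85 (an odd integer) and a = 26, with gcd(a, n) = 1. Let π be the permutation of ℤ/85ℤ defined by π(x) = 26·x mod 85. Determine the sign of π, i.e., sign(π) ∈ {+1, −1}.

Orbit of 1 under x↦26x: [1, 26, 81, 66, 16, 76, 21]… (length divides ord_85(26)).
π_26 has 15 disjoint cycles with lengths [8, 8, 8, 8, 8, 8, 8, 8, 8, 8, 1, 1, 1, 1, 1] on {0,…,84}.
With 15 cycles on 85 points, sign = (−1)^{85−15} = +1.

+1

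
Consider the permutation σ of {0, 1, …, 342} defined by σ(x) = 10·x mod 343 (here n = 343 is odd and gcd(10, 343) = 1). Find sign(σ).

Orbit of 149 under x↦10x: [149, 118, 151, 138, 8, 80, 114]… (length divides ord_343(10)).
π_10 has 4 disjoint cycles with lengths [294, 42, 6, 1] on {0,…,342}.
4 cycles on 343: each ℓ→(−1)^(ℓ−1), product (−1)^339 = -1.
Check: (10/343) = -1 by Zolotarev.

-1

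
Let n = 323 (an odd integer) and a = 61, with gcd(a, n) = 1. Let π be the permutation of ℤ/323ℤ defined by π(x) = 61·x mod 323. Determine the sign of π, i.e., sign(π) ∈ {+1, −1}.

Start at x=112: 112 → 49 → 82 → 157 → 210 → 213 → 73 → … (one orbit).
6 cycles of lengths [144, 144, 16, 9, 9, 1].
6 cycles on 323: each ℓ→(−1)^(ℓ−1), product (−1)^317 = -1.
Via Zolotarev, sign(π_{61}) = (61|323) = -1.

-1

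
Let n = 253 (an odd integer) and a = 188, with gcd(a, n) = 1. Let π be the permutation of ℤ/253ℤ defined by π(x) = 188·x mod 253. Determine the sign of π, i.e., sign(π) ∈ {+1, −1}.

+1

Start at x=133: 133 → 210 → 12 → 232 → 100 → 78 → 243 → … (one orbit).
33 cycles of lengths [11, 11, 11, 11, 11, 11, 11, 11, 11, 11, 11, 11, 11, 11, 11, 11, 11, 11, 11, 11, 11, 11, 1, 1, 1, 1, 1, 1, 1, 1, 1, 1, 1].
33 cycles on 253: each ℓ→(−1)^(ℓ−1), product (−1)^220 = +1.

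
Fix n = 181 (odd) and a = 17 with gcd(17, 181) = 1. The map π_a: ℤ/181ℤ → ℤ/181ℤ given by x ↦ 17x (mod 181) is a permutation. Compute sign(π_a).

Trace 101: π^k(101) = [101, 88, 48, 92, 116, 162, 39] for k=0..6.
π_17 has 6 disjoint cycles with lengths [36, 36, 36, 36, 36, 1] on {0,…,180}.
sign(π) = (−1)^{n − #cycles} = (−1)^{181−6} = (−1)^175 = -1.
(17|181)_J = -1 (Zolotarev's lemma cross-check).

-1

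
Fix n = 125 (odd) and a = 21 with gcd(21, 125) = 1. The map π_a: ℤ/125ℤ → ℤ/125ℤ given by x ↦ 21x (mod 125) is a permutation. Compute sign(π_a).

+1

Orbit of 76 under x↦21x: [76, 96, 16, 86, 56, 51, 71]… (length divides ord_125(21)).
Cycle type of π: 25×4 + 5×4 + 1×5; total 13 cycles.
With 13 cycles on 125 points, sign = (−1)^{125−13} = +1.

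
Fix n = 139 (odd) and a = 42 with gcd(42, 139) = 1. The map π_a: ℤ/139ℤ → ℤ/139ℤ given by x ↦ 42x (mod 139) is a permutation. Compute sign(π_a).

Trace 42: π^k(42) = [42, 96, 1] for k=0..2.
π_42 has 47 disjoint cycles with lengths [3, 3, 3, 3, 3, 3, 3, 3, 3, 3, 3, 3, 3, 3, 3, 3, 3, 3, 3, 3, 3, 3, 3, 3, 3, 3, 3, 3, 3, 3, 3, 3, 3, 3, 3, 3, 3, 3, 3, 3, 3, 3, 3, 3, 3, 3, 1] on {0,…,138}.
139 − 47 = 92 transpositions; sign(π) = (−1)^92 = +1.
Via Zolotarev, sign(π_{42}) = (42|139) = +1.

+1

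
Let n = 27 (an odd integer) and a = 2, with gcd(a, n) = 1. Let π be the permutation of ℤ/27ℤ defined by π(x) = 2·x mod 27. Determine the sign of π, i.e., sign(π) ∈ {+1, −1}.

Start at x=26: 26 → 25 → 23 → 19 → 11 → 22 → 17 → … (one orbit).
Cycle lengths of π_2 on ℤ/27ℤ: [18, 6, 2, 1]; 4 cycles in total.
4 cycles on 27: each ℓ→(−1)^(ℓ−1), product (−1)^23 = -1.

-1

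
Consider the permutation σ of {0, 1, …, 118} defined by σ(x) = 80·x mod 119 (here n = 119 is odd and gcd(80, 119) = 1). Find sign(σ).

+1

Orbit of 27 under x↦80x: [27, 18, 12, 8, 45, 30, 20]… (length divides ord_119(80)).
Cycle type of π: 48×2 + 16 + 6 + 1; total 5 cycles.
119 − 5 = 114 transpositions; sign(π) = (−1)^114 = +1.
(80|119)_J = +1 (Zolotarev's lemma cross-check).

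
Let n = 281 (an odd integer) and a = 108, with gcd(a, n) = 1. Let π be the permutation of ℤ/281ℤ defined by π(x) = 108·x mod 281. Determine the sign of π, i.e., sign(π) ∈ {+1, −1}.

-1

Start at x=209: 209 → 92 → 101 → 230 → 112 → 13 → 280 → … (one orbit).
Decompose π into cycles: lengths [280, 1] (2 cycles, including the fixed point 0).
n − c = 281 − 2 = 279; sign = (−1)^279 = -1.
(108|281)_J = -1 (Zolotarev's lemma cross-check).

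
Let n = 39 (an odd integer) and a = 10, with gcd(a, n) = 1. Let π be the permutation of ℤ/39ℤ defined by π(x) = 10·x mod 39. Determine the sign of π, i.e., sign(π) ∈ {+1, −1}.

+1

Start at x=1: 1 → 10 → 22 → 25 → 16 → 4 → 1 (one orbit).
π_10 has 9 disjoint cycles with lengths [6, 6, 6, 6, 6, 6, 1, 1, 1] on {0,…,38}.
39 − 9 = 30 transpositions; sign(π) = (−1)^30 = +1.
The Jacobi symbol (10|39) = +1 (Zolotarev) agrees.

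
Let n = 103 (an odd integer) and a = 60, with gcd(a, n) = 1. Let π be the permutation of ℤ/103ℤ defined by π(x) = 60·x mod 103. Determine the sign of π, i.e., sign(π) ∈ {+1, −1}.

+1

Start at x=34: 34 → 83 → 36 → 100 → 26 → 15 → 76 → … (one orbit).
The orbit structure of x ↦ 60x mod 103: 3 orbits of sizes [51, 51, 1].
With 3 cycles on 103 points, sign = (−1)^{103−3} = +1.
(60|103)_J = +1 (Zolotarev's lemma cross-check).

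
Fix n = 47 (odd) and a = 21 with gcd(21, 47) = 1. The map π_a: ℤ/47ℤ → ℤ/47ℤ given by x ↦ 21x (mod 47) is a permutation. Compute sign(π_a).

Orbit of 27 under x↦21x: [27, 3, 16, 7, 6, 32, 14]… (length divides ord_47(21)).
The orbit structure of x ↦ 21x mod 47: 3 orbits of sizes [23, 23, 1].
47 − 3 = 44 transpositions; sign(π) = (−1)^44 = +1.
Via Zolotarev, sign(π_{21}) = (21|47) = +1.

+1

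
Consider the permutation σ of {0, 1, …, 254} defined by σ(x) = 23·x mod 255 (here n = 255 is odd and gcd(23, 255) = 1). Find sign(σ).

Start at x=167: 167 → 16 → 113 → 49 → 107 → 166 → 248 → … (one orbit).
20 cycles of lengths [16, 16, 16, 16, 16, 16, 16, 16, 16, 16, 16, 16, 16, 16, 16, 4, 4, 4, 2, 1].
20 cycles on 255: each ℓ→(−1)^(ℓ−1), product (−1)^235 = -1.
Via Zolotarev, sign(π_{23}) = (23|255) = -1.

-1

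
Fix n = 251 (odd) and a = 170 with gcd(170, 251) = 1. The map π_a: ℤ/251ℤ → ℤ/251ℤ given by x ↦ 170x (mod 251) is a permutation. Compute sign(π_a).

Trace 47: π^k(47) = [47, 209, 139, 36, 96, 5, 97] for k=0..6.
Cycle lengths of π_170 on ℤ/251ℤ: [250, 1]; 2 cycles in total.
With 2 cycles on 251 points, sign = (−1)^{251−2} = -1.
(170|251)_J = -1 (Zolotarev's lemma cross-check).

-1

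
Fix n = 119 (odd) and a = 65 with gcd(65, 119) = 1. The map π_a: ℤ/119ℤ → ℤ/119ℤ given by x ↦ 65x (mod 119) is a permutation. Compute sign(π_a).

Trace 60: π^k(60) = [60, 92, 30, 46, 15, 23, 67] for k=0..6.
Cycle type of π: 48×2 + 16 + 3×2 + 1; total 6 cycles.
sign(π) = (−1)^{n − #cycles} = (−1)^{119−6} = (−1)^113 = -1.
The Jacobi symbol (65|119) = -1 (Zolotarev) agrees.

-1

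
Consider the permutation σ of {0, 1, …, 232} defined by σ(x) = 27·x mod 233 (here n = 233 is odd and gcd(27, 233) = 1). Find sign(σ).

Trace 94: π^k(94) = [94, 208, 24, 182, 21, 101, 164] for k=0..6.
π_27 has 2 disjoint cycles with lengths [232, 1] on {0,…,232}.
2 cycles on 233: each ℓ→(−1)^(ℓ−1), product (−1)^231 = -1.

-1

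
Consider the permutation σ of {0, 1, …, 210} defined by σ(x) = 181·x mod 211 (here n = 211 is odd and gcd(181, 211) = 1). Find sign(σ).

-1

Orbit of 185 under x↦181x: [185, 147, 21, 3, 121, 168, 24]… (length divides ord_211(181)).
Cycle type of π: 210 + 1; total 2 cycles.
2 cycles on 211: each ℓ→(−1)^(ℓ−1), product (−1)^209 = -1.
(181|211)_J = -1 (Zolotarev's lemma cross-check).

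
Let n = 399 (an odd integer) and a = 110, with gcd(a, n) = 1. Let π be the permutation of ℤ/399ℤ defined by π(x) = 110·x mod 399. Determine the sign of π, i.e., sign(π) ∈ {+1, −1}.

-1

Orbit of 310 under x↦110x: [310, 185, 1, 110, 130, 335, 142]… (length divides ord_399(110)).
26 cycles of lengths [18, 18, 18, 18, 18, 18, 18, 18, 18, 18, 18, 18, 18, 18, 18, 18, 18, 18, 18, 18, 18, 6, 6, 6, 2, 1].
26 cycles on 399: each ℓ→(−1)^(ℓ−1), product (−1)^373 = -1.
Zolotarev: (110|399) = -1, matching the cycle-count sign.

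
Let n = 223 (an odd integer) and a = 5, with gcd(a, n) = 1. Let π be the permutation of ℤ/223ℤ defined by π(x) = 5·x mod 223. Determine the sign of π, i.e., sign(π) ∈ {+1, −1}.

-1

Trace 198: π^k(198) = [198, 98, 44, 220, 208, 148, 71] for k=0..6.
Cycle type of π: 222 + 1; total 2 cycles.
223 − 2 = 221 transpositions; sign(π) = (−1)^221 = -1.
Via Zolotarev, sign(π_{5}) = (5|223) = -1.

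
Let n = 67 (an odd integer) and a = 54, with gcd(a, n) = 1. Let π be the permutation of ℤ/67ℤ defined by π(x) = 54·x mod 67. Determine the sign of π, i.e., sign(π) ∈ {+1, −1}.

Orbit of 64 under x↦54x: [64, 39, 29, 25, 10, 4, 15]… (length divides ord_67(54)).
Cycle type of π: 33×2 + 1; total 3 cycles.
n − c = 67 − 3 = 64; sign = (−1)^64 = +1.
Zolotarev: (54|67) = +1, matching the cycle-count sign.

+1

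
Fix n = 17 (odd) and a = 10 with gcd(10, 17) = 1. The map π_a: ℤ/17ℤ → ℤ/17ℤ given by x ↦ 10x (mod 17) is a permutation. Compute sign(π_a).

-1

Trace 14: π^k(14) = [14, 4, 6, 9, 5, 16, 7] for k=0..6.
Decompose π into cycles: lengths [16, 1] (2 cycles, including the fixed point 0).
Σ(ℓ_i−1) = 17−2 = 15; sign = (−1)^15 = -1.
The Jacobi symbol (10|17) = -1 (Zolotarev) agrees.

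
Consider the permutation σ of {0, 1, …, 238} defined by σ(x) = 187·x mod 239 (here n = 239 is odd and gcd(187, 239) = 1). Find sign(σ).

+1

Trace 36: π^k(36) = [36, 40, 71, 132, 67, 101, 6] for k=0..6.
Cycle lengths of π_187 on ℤ/239ℤ: [17, 17, 17, 17, 17, 17, 17, 17, 17, 17, 17, 17, 17, 17, 1]; 15 cycles in total.
239 − 15 = 224 transpositions; sign(π) = (−1)^224 = +1.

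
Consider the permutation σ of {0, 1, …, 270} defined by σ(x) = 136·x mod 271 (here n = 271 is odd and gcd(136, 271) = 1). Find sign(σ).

Trace 167: π^k(167) = [167, 219, 245, 258, 129, 200, 100] for k=0..6.
Cycle type of π: 135×2 + 1; total 3 cycles.
sign(π) = (−1)^{n − #cycles} = (−1)^{271−3} = (−1)^268 = +1.
Check: (136/271) = +1 by Zolotarev.

+1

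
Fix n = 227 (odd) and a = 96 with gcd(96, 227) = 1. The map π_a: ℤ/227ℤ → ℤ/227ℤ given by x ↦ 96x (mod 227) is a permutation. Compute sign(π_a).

Orbit of 4 under x↦96x: [4, 157, 90, 14, 209, 88, 49]… (length divides ord_227(96)).
π_96 has 2 disjoint cycles with lengths [226, 1] on {0,…,226}.
2 cycles on 227: each ℓ→(−1)^(ℓ−1), product (−1)^225 = -1.
Via Zolotarev, sign(π_{96}) = (96|227) = -1.

-1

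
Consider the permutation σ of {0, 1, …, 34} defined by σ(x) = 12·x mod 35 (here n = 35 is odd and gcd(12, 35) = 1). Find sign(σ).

+1

Trace 4: π^k(4) = [4, 13, 16, 17, 29, 33, 11] for k=0..6.
π_12 has 5 disjoint cycles with lengths [12, 12, 6, 4, 1] on {0,…,34}.
35 − 5 = 30 transpositions; sign(π) = (−1)^30 = +1.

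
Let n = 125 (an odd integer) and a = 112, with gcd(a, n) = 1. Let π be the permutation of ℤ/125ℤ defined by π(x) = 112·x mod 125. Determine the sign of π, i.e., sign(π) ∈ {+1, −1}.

-1

Start at x=114: 114 → 18 → 16 → 42 → 79 → 98 → 101 → … (one orbit).
4 cycles of lengths [100, 20, 4, 1].
n − c = 125 − 4 = 121; sign = (−1)^121 = -1.
Check: (112/125) = -1 by Zolotarev.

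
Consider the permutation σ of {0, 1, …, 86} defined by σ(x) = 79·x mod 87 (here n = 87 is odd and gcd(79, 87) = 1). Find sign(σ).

-1

Orbit of 37 under x↦79x: [37, 52, 19, 22, 85, 16, 46]… (length divides ord_87(79)).
The orbit structure of x ↦ 79x mod 87: 6 orbits of sizes [28, 28, 28, 1, 1, 1].
6 cycles on 87: each ℓ→(−1)^(ℓ−1), product (−1)^81 = -1.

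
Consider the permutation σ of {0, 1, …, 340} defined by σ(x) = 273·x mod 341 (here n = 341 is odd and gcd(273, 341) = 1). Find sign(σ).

Trace 191: π^k(191) = [191, 311, 335, 67, 218, 180, 36] for k=0..6.
33 cycles of lengths [15, 15, 15, 15, 15, 15, 15, 15, 15, 15, 15, 15, 15, 15, 15, 15, 15, 15, 15, 15, 5, 5, 3, 3, 3, 3, 3, 3, 3, 3, 3, 3, 1].
n − c = 341 − 33 = 308; sign = (−1)^308 = +1.

+1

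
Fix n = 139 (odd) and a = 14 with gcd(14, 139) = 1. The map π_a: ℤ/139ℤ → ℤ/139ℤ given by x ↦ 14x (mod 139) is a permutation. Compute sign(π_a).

-1

Trace 23: π^k(23) = [23, 44, 60, 6, 84, 64, 62] for k=0..6.
Cycle lengths of π_14 on ℤ/139ℤ: [46, 46, 46, 1]; 4 cycles in total.
139 − 4 = 135 transpositions; sign(π) = (−1)^135 = -1.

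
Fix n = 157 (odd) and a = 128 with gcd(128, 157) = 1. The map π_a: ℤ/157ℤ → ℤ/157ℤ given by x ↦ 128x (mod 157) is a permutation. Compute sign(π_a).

-1

Trace 46: π^k(46) = [46, 79, 64, 28, 130, 155, 58] for k=0..6.
π_128 has 4 disjoint cycles with lengths [52, 52, 52, 1] on {0,…,156}.
With 4 cycles on 157 points, sign = (−1)^{157−4} = -1.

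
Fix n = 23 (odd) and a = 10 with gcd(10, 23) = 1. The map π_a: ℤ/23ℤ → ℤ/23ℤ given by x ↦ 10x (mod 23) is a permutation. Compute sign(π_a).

Trace 4: π^k(4) = [4, 17, 9, 21, 3, 7, 1] for k=0..6.
The orbit structure of x ↦ 10x mod 23: 2 orbits of sizes [22, 1].
sign(π) = (−1)^{n − #cycles} = (−1)^{23−2} = (−1)^21 = -1.

-1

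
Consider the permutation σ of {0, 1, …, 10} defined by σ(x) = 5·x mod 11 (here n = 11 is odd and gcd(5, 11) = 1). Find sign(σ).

+1

Trace 1: π^k(1) = [1, 5, 3, 4, 9] for k=0..4.
Decompose π into cycles: lengths [5, 5, 1] (3 cycles, including the fixed point 0).
Σ(ℓ_i−1) = 11−3 = 8; sign = (−1)^8 = +1.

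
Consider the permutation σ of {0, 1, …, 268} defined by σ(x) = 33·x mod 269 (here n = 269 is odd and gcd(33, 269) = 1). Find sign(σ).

Start at x=140: 140 → 47 → 206 → 73 → 257 → 142 → 113 → … (one orbit).
Cycle type of π: 268 + 1; total 2 cycles.
2 cycles on 269: each ℓ→(−1)^(ℓ−1), product (−1)^267 = -1.

-1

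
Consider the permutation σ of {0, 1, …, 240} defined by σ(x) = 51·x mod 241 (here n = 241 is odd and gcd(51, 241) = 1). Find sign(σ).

Trace 158: π^k(158) = [158, 105, 53, 52, 1, 51, 191] for k=0..6.
2 cycles of lengths [240, 1].
sign(π) = (−1)^{n − #cycles} = (−1)^{241−2} = (−1)^239 = -1.

-1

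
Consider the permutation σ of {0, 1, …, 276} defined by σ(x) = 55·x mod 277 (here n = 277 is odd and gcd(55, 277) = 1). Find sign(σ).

+1

Start at x=154: 154 → 160 → 213 → 81 → 23 → 157 → 48 → … (one orbit).
Cycle lengths of π_55 on ℤ/277ℤ: [69, 69, 69, 69, 1]; 5 cycles in total.
sign(π) = (−1)^{n − #cycles} = (−1)^{277−5} = (−1)^272 = +1.
Check: (55/277) = +1 by Zolotarev.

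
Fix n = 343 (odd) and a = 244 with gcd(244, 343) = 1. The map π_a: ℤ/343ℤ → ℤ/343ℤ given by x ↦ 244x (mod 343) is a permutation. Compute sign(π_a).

-1

Orbit of 146 under x↦244x: [146, 295, 293, 148, 97, 1, 244]… (length divides ord_343(244)).
Cycle lengths of π_244 on ℤ/343ℤ: [14, 14, 14, 14, 14, 14, 14, 14, 14, 14, 14, 14, 14, 14, 14, 14, 14, 14, 14, 14, 14, 2, 2, 2, 2, 2, 2, 2, 2, 2, 2, 2, 2, 2, 2, 2, 2, 2, 2, 2, 2, 2, 2, 2, 2, 1]; 46 cycles in total.
46 cycles on 343: each ℓ→(−1)^(ℓ−1), product (−1)^297 = -1.
(244|343)_J = -1 (Zolotarev's lemma cross-check).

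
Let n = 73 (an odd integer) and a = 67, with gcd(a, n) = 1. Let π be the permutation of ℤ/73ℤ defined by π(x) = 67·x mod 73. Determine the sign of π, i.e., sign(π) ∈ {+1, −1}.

+1

Trace 46: π^k(46) = [46, 16, 50, 65, 48, 4, 49] for k=0..6.
π_67 has 3 disjoint cycles with lengths [36, 36, 1] on {0,…,72}.
sign(π) = (−1)^{n − #cycles} = (−1)^{73−3} = (−1)^70 = +1.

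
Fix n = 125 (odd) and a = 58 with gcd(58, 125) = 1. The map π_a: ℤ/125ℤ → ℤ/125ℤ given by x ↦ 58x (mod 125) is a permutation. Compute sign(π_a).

-1

Trace 88: π^k(88) = [88, 104, 32, 106, 23, 84, 122] for k=0..6.
Decompose π into cycles: lengths [100, 20, 4, 1] (4 cycles, including the fixed point 0).
n − c = 125 − 4 = 121; sign = (−1)^121 = -1.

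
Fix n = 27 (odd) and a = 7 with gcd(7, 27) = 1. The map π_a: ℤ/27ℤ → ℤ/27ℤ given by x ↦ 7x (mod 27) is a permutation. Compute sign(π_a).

+1

Start at x=4: 4 → 1 → 7 → 22 → 19 → 25 → 13 → … (one orbit).
π_7 has 7 disjoint cycles with lengths [9, 9, 3, 3, 1, 1, 1] on {0,…,26}.
7 cycles on 27: each ℓ→(−1)^(ℓ−1), product (−1)^20 = +1.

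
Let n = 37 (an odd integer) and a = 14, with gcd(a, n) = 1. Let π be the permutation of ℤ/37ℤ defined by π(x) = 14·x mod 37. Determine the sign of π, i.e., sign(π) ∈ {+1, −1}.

-1

Orbit of 10 under x↦14x: [10, 29, 36, 23, 26, 31, 27]… (length divides ord_37(14)).
Cycle lengths of π_14 on ℤ/37ℤ: [12, 12, 12, 1]; 4 cycles in total.
sign(π) = (−1)^{n − #cycles} = (−1)^{37−4} = (−1)^33 = -1.
The Jacobi symbol (14|37) = -1 (Zolotarev) agrees.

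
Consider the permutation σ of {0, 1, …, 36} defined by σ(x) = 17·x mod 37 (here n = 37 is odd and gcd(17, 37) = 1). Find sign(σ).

Start at x=1: 1 → 17 → 30 → 29 → 12 → 19 → 27 → … (one orbit).
Cycle lengths of π_17 on ℤ/37ℤ: [36, 1]; 2 cycles in total.
With 2 cycles on 37 points, sign = (−1)^{37−2} = -1.
(17|37)_J = -1 (Zolotarev's lemma cross-check).

-1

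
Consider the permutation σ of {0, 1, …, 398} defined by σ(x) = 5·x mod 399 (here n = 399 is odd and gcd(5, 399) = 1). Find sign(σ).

+1

Start at x=332: 332 → 64 → 320 → 4 → 20 → 100 → 101 → … (one orbit).
The orbit structure of x ↦ 5x mod 399: 27 orbits of sizes [18, 18, 18, 18, 18, 18, 18, 18, 18, 18, 18, 18, 18, 18, 18, 18, 18, 18, 18, 18, 9, 9, 6, 6, 6, 2, 1].
399 − 27 = 372 transpositions; sign(π) = (−1)^372 = +1.
(5|399)_J = +1 (Zolotarev's lemma cross-check).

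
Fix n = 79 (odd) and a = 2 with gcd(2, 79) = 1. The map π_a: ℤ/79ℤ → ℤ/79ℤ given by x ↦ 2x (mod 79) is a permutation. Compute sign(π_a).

Orbit of 73 under x↦2x: [73, 67, 55, 31, 62, 45, 11]… (length divides ord_79(2)).
The orbit structure of x ↦ 2x mod 79: 3 orbits of sizes [39, 39, 1].
sign(π) = (−1)^{n − #cycles} = (−1)^{79−3} = (−1)^76 = +1.
(2|79)_J = +1 (Zolotarev's lemma cross-check).

+1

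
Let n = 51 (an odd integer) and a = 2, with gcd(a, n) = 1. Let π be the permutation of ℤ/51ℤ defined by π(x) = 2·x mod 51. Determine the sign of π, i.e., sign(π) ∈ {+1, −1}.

-1

Start at x=4: 4 → 8 → 16 → 32 → 13 → 26 → 1 → … (one orbit).
8 cycles of lengths [8, 8, 8, 8, 8, 8, 2, 1].
8 cycles on 51: each ℓ→(−1)^(ℓ−1), product (−1)^43 = -1.
The Jacobi symbol (2|51) = -1 (Zolotarev) agrees.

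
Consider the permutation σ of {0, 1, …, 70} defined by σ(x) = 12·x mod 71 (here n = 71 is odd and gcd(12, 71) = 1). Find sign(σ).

Orbit of 30 under x↦12x: [30, 5, 60, 10, 49, 20, 27]… (length divides ord_71(12)).
The orbit structure of x ↦ 12x mod 71: 3 orbits of sizes [35, 35, 1].
3 cycles on 71: each ℓ→(−1)^(ℓ−1), product (−1)^68 = +1.

+1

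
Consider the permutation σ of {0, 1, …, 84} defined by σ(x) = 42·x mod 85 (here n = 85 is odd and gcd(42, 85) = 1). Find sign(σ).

-1

Start at x=83: 83 → 1 → 42 → 64 → 53 → 16 → 77 → … (one orbit).
Cycle type of π: 8×10 + 4 + 1; total 12 cycles.
sign(π) = (−1)^{n − #cycles} = (−1)^{85−12} = (−1)^73 = -1.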